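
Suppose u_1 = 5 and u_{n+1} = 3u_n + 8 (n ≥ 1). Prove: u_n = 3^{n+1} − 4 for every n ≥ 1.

Base case: u_1 = 5, and 3^{1+1} − 4 = 9 − 4 = 5.
Assume u_r = 3^{r+1} − 4 for some r ≥ 1.
Then u_{r+1} = 3u_r + 8 = 3·(3^{r+1} − 4) + 8 = 3^{r+2} − 12 + 8 = 3^{r+2} − 4.
This completes the inductive step, so u_n = 3^{n+1} − 4 for all n ≥ 1.

u_n = 3^{n+1} − 4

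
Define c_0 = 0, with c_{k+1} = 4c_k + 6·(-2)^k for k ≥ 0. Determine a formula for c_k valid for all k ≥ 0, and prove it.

Claim: c_k = 4^k − (-2)^k.

Base case: c_0 = 0, and 4^0 − (-2)^0 = 1 − 1 = 0.
Assume c_r = 4^r − (-2)^r for some r ≥ 0.
Then c_{r+1} = 4c_r + 6·(-2)^r = 4·(4^r − (-2)^r) + 6·(-2)^r = 4^{r+1} − 4·(-2)^r + 6·(-2)^r = 4^{r+1} + 2·(-2)^r = 4^{r+1} − (-2)^{r+1}.
By induction, c_k = 4^k − (-2)^k for all k ≥ 0.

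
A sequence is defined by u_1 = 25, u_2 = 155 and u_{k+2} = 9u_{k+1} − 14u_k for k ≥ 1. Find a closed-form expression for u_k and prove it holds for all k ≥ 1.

Claim: u_k = 3·7^k + 2·2^k.

Base cases: u_1 = 25 and 3·7^1 + 2·2^1 = 25; u_2 = 155 and 3·7^2 + 2·2^2 = 155.
Assume u_j = 3·7^j + 2·2^j for all 1 ≤ j ≤ m, where m ≥ 2.
Then u_{m+1} = 9u_m − 14u_{m−1} = 9·(3·7^m + 2·2^m) − 14·(3·7^{m−1} + 2·2^{m−1}) = 3·(9·7 − 14)7^{m−1} + 2·(9·2 − 14)2^{m−1} = 147·7^{m−1} + 8·2^{m−1} = 3·7^{m+1} + 2·2^{m+1}.
So the formula holds for m+1, and by strong induction u_k = 3·7^k + 2·2^k for all k ≥ 1.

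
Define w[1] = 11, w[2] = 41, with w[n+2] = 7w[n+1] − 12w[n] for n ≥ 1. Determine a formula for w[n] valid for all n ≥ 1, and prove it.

Claim: w[n] = 2·4^n + 3^n.

Base cases: w[1] = 11 and 2·4^1 + 3^1 = 11; w[2] = 41 and 2·4^2 + 3^2 = 41.
Assume w[j] = 2·4^j + 3^j for all 1 ≤ j ≤ r, where r ≥ 2.
Then w[r+1] = 7w[r] − 12w[r−1] = 7·(2·4^r + 3^r) − 12·(2·4^{r−1} + 3^{r−1}) = 2·(7·4 − 12)4^{r−1} + (7·3 − 12)3^{r−1} = 32·4^{r−1} + 9·3^{r−1} = 2·4^{r+1} + 3^{r+1}.
Hence w[n] = 2·4^n + 3^n for every n ≥ 1, by strong induction.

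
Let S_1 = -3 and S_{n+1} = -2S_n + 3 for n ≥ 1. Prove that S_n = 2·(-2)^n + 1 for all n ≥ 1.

Base case: S_1 = -3, and 2·(-2)^1 + 1 = -4 + 1 = -3.
Assume S_m = 2·(-2)^m + 1 for some m ≥ 1.
Then S_{m+1} = -2S_m + 3 = -2·(2·(-2)^m + 1) + 3 = -4·(-2)^m − 2 + 3 = 2·(-2)^{m+1} + 1.
Hence S_n = 2·(-2)^n + 1 for every n ≥ 1, by induction.

S_n = 2·(-2)^n + 1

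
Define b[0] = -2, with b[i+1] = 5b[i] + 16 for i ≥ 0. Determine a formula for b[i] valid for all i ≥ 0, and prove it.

Claim: b[i] = 2·5^i − 4.

Base case: b[0] = -2, and 2·5^0 − 4 = 2 − 4 = -2.
Assume b[m] = 2·5^m − 4 for some m ≥ 0.
Then b[m+1] = 5b[m] + 16 = 5·(2·5^m − 4) + 16 = 10·5^m − 20 + 16 = 2·5^{m+1} − 4.
By induction, b[i] = 2·5^i − 4 for all i ≥ 0.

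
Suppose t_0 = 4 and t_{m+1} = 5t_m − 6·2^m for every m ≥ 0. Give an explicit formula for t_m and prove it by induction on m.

Claim: t_m = 2·5^m + 2·2^m.

Base case: t_0 = 4, and 2·5^0 + 2·2^0 = 2 + 2 = 4.
Assume t_j = 2·5^j + 2·2^j for some j ≥ 0.
Then t_{j+1} = 5t_j − 6·2^j = 5·(2·5^j + 2·2^j) − 6·2^j = 2·5^{j+1} + 10·2^j − 6·2^j = 2·5^{j+1} + 4·2^j = 2·5^{j+1} + 2·2^{j+1}.
This completes the inductive step, so t_m = 2·5^m + 2·2^m for all m ≥ 0.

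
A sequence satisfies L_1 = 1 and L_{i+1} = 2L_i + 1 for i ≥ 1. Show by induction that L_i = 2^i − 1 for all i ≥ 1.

Base case: L_1 = 1, and 2^1 − 1 = 2 − 1 = 1.
Assume L_m = 2^m − 1 for some m ≥ 1.
Then L_{m+1} = 2L_m + 1 = 2·(2^m − 1) + 1 = 2^{m+1} − 2 + 1 = 2^{m+1} − 1.
This completes the inductive step, so L_i = 2^i − 1 for all i ≥ 1.

L_i = 2^i − 1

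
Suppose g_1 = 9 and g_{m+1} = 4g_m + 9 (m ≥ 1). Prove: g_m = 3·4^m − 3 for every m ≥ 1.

Base case: g_1 = 9, and 3·4^1 − 3 = 12 − 3 = 9.
Assume g_j = 3·4^j − 3 for some j ≥ 1.
Then g_{j+1} = 4g_j + 9 = 4·(3·4^j − 3) + 9 = 12·4^j − 12 + 9 = 3·4^{j+1} − 3.
So the formula holds for j+1, and by induction g_m = 3·4^m − 3 for all m ≥ 1.

g_m = 3·4^m − 3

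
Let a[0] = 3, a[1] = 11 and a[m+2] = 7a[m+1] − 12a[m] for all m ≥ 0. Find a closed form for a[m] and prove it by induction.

Claim: a[m] = 3^m + 2·4^m.

Base cases: a[0] = 3 and 3^0 + 2·4^0 = 3; a[1] = 11 and 3^1 + 2·4^1 = 11.
Assume a[j] = 3^j + 2·4^j for all 0 ≤ j ≤ k, where k ≥ 1.
Then a[k+1] = 7a[k] − 12a[k−1] = 7·(3^k + 2·4^k) − 12·(3^{k−1} + 2·4^{k−1}) = (7·3 − 12)3^{k−1} + 2·(7·4 − 12)4^{k−1} = 9·3^{k−1} + 32·4^{k−1} = 3^{k+1} + 2·4^{k+1}.
This completes the inductive step, so a[m] = 3^m + 2·4^m for all m ≥ 0.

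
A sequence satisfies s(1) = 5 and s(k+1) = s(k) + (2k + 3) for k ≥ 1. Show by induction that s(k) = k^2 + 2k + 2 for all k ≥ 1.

Base case: s(1) = 5, and 1^2 + 2·1 + 2 = 5.
Assume s(m) = m^2 + 2m + 2.
Then s(m+1) = s(m) + (2m + 3) = (m^2 + 2m + 2) + (2m + 3) = m^2 + 4m + 5,
and (m+1)^2 + 2·(m+1) + 2 = m^2 + 4m + 5.
Hence s(k) = k^2 + 2k + 2 for every k ≥ 1, by induction.

s(k) = k^2 + 2k + 2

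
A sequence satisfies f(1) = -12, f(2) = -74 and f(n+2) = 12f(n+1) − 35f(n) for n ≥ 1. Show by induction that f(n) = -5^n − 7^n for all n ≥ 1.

Base cases: f(1) = -12 and -5^1 − 7^1 = -12; f(2) = -74 and -5^2 − 7^2 = -74.
Assume f(j) = -5^j − 7^j for all 1 ≤ j ≤ m, where m ≥ 2.
Then f(m+1) = 12f(m) − 35f(m−1) = 12·(-5^m − 7^m) − 35·(-5^{m−1} − 7^{m−1}) = -(12·5 − 35)5^{m−1} − (12·7 − 35)7^{m−1} = -25·5^{m−1} − 49·7^{m−1} = -5^{m+1} − 7^{m+1}.
Hence f(n) = -5^n − 7^n for every n ≥ 1, by strong induction.

f(n) = -5^n − 7^n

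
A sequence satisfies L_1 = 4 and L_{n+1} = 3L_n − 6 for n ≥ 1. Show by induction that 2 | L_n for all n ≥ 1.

Base case: L_1 = 4 = 2·2, so 2 | L_1.
Assume 2 | L_r, so L_r = 2t for some integer t.
Then L_{r+1} = 3L_r − 6 = 3·(2t) − 6 = 2(3t − 3), so 2 | L_{r+1}.
So the property holds for r+1, and by induction 2 | L_n for all n ≥ 1.

2 | L_n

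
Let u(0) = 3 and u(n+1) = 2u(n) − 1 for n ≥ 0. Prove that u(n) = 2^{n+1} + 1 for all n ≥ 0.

Base case: u(0) = 3, and 2^{0+1} + 1 = 2 + 1 = 3.
Assume u(r) = 2^{r+1} + 1 for some r ≥ 0.
Then u(r+1) = 2u(r) − 1 = 2·(2^{r+1} + 1) − 1 = 2^{r+2} + 2 − 1 = 2^{r+2} + 1.
This completes the inductive step, so u(n) = 2^{n+1} + 1 for all n ≥ 0.

u(n) = 2^{n+1} + 1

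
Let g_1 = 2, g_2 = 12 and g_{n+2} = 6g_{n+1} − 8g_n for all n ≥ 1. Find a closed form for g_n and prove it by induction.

Claim: g_n = -2^n + 4^n.

Base cases: g_1 = 2 and -2^1 + 4^1 = 2; g_2 = 12 and -2^2 + 4^2 = 12.
Assume g_j = -2^j + 4^j for all 1 ≤ j ≤ m, where m ≥ 2.
Then g_{m+1} = 6g_m − 8g_{m−1} = 6·(-2^m + 4^m) − 8·(-2^{m−1} + 4^{m−1}) = -(6·2 − 8)2^{m−1} + (6·4 − 8)4^{m−1} = -4·2^{m−1} + 16·4^{m−1} = -2^{m+1} + 4^{m+1}.
This completes the inductive step, so g_n = -2^n + 4^n for all n ≥ 1.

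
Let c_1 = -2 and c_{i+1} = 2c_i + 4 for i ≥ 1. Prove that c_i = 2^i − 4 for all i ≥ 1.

Base case: c_1 = -2, and 2^1 − 4 = 2 − 4 = -2.
Assume c_r = 2^r − 4 for some r ≥ 1.
Then c_{r+1} = 2c_r + 4 = 2·(2^r − 4) + 4 = 2^{r+1} − 8 + 4 = 2^{r+1} − 4.
This completes the inductive step, so c_i = 2^i − 4 for all i ≥ 1.

c_i = 2^i − 4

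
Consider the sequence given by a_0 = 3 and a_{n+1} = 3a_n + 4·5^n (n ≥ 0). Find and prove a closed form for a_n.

Claim: a_n = 3^n + 2·5^n.

Base case: a_0 = 3, and 3^0 + 2·5^0 = 1 + 2 = 3.
Assume a_k = 3^k + 2·5^k for some k ≥ 0.
Then a_{k+1} = 3a_k + 4·5^k = 3·(3^k + 2·5^k) + 4·5^k = 3^{k+1} + 6·5^k + 4·5^k = 3^{k+1} + 10·5^k = 3^{k+1} + 2·5^{k+1}.
This completes the inductive step, so a_n = 3^n + 2·5^n for all n ≥ 0.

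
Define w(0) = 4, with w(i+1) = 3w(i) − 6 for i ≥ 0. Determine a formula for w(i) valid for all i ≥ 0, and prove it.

Claim: w(i) = 3^i + 3.

Base case: w(0) = 4, and 3^0 + 3 = 1 + 3 = 4.
Assume w(r) = 3^r + 3 for some r ≥ 0.
Then w(r+1) = 3w(r) − 6 = 3·(3^r + 3) − 6 = 3^{r+1} + 9 − 6 = 3^{r+1} + 3.
Hence w(i) = 3^i + 3 for every i ≥ 0, by induction.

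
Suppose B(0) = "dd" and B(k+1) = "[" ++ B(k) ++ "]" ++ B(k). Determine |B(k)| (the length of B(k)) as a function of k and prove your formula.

Claim: |B(k)| = 2^{k+2} − 2.

Base case: |B(0)| = 2, and 2^{0+2} − 2 = 2.
Assume |B(j)| = 2^{j+2} − 2.
Then |B(j+1)| = 1 + |B(j)| + 1 + |B(j)| = 2|B(j)| + 2 = 2(2^{j+2} − 2) + 2 = 2^{j+3} − 4 + 2 = 2^{j+3} − 2.
By induction, |B(k)| = 2^{k+2} − 2 for all k ≥ 0.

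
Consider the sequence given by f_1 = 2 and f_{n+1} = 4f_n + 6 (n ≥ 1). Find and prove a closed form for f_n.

Claim: f_n = 4^n − 2.

Base case: f_1 = 2, and 4^1 − 2 = 4 − 2 = 2.
Assume f_m = 4^m − 2 for some m ≥ 1.
Then f_{m+1} = 4f_m + 6 = 4·(4^m − 2) + 6 = 4^{m+1} − 8 + 6 = 4^{m+1} − 2.
So the formula holds for m+1, and by induction f_n = 4^n − 2 for all n ≥ 1.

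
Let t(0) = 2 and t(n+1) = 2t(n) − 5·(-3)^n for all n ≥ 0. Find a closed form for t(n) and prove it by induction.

Claim: t(n) = 2^n + (-3)^n.

Base case: t(0) = 2, and 2^0 + (-3)^0 = 1 + 1 = 2.
Assume t(r) = 2^r + (-3)^r for some r ≥ 0.
Then t(r+1) = 2t(r) − 5·(-3)^r = 2·(2^r + (-3)^r) − 5·(-3)^r = 2^{r+1} + 2·(-3)^r − 5·(-3)^r = 2^{r+1} − 3·(-3)^r = 2^{r+1} + (-3)^{r+1}.
So the formula holds for r+1, and by induction t(n) = 2^n + (-3)^n for all n ≥ 0.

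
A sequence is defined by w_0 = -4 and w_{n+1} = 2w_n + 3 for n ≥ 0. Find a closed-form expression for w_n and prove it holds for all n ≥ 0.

Claim: w_n = -2^n − 3.

Base case: w_0 = -4, and -2^0 − 3 = -1 − 3 = -4.
Assume w_m = -2^m − 3 for some m ≥ 0.
Then w_{m+1} = 2w_m + 3 = 2·(-2^m − 3) + 3 = -2^{m+1} − 6 + 3 = -2^{m+1} − 3.
This completes the inductive step, so w_n = -2^n − 3 for all n ≥ 0.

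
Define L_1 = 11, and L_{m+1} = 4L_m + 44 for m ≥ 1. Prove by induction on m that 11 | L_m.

Base case: L_1 = 11 = 11·1, so 11 | L_1.
Assume 11 | L_j, so L_j = 11t for some integer t.
Then L_{j+1} = 4L_j + 44 = 4·(11t) + 44 = 11(4t + 4), so 11 | L_{j+1}.
So the property holds for j+1, and by induction 11 | L_m for all m ≥ 1.

11 | L_m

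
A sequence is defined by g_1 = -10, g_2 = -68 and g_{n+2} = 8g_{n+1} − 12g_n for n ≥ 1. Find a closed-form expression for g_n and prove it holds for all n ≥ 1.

Claim: g_n = 2^n − 2·6^n.

Base cases: g_1 = -10 and 2^1 − 2·6^1 = -10; g_2 = -68 and 2^2 − 2·6^2 = -68.
Assume g_i = 2^i − 2·6^i for all 1 ≤ i ≤ j, where j ≥ 2.
Then g_{j+1} = 8g_j − 12g_{j−1} = 8·(2^j − 2·6^j) − 12·(2^{j−1} − 2·6^{j−1}) = (8·2 − 12)2^{j−1} − 2·(8·6 − 12)6^{j−1} = 4·2^{j−1} − 72·6^{j−1} = 2^{j+1} − 2·6^{j+1}.
Hence g_n = 2^n − 2·6^n for every n ≥ 1, by strong induction.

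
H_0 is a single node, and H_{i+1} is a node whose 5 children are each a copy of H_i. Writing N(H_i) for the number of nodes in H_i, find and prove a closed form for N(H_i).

Claim: N(H_i) = (5^{i+1} − 1)/4.

Base case: N(H_0) = 1, and (5^{0+1} − 1)/4 = 1.
Assume N(H_r) = (5^{r+1} − 1)/4.
Then N(H_{r+1}) = 1 + 5N(H_r) = 1 + 5·(5^{r+1} − 1)/4 = 1 + (5^{r+2} − 5)/4 = (4 + 5^{r+2} − 5)/4 = (5^{r+2} − 1)/4.
By induction, N(H_i) = (5^{i+1} − 1)/4 for all i ≥ 0.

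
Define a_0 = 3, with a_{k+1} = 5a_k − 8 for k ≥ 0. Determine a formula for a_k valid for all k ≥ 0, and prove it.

Claim: a_k = 5^k + 2.

Base case: a_0 = 3, and 5^0 + 2 = 1 + 2 = 3.
Assume a_j = 5^j + 2 for some j ≥ 0.
Then a_{j+1} = 5a_j − 8 = 5·(5^j + 2) − 8 = 5^{j+1} + 10 − 8 = 5^{j+1} + 2.
So the formula holds for j+1, and by induction a_k = 5^k + 2 for all k ≥ 0.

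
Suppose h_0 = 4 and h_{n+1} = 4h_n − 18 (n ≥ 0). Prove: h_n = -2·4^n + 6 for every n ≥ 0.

Base case: h_0 = 4, and -2·4^0 + 6 = -2 + 6 = 4.
Assume h_j = -2·4^j + 6 for some j ≥ 0.
Then h_{j+1} = 4h_j − 18 = 4·(-2·4^j + 6) − 18 = -8·4^j + 24 − 18 = -2·4^{j+1} + 6.
By induction, h_n = -2·4^n + 6 for all n ≥ 0.

h_n = -2·4^n + 6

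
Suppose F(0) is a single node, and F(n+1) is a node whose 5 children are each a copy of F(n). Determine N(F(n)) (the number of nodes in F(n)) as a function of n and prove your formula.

Claim: N(F(n)) = (5^{n+1} − 1)/4.

Base case: N(F(0)) = 1, and (5^{0+1} − 1)/4 = 1.
Assume N(F(m)) = (5^{m+1} − 1)/4.
Then N(F(m+1)) = 1 + 5N(F(m)) = 1 + 5·(5^{m+1} − 1)/4 = 1 + (5^{m+2} − 5)/4 = (4 + 5^{m+2} − 5)/4 = (5^{m+2} − 1)/4.
This completes the inductive step, so N(F(n)) = (5^{n+1} − 1)/4 for all n ≥ 0.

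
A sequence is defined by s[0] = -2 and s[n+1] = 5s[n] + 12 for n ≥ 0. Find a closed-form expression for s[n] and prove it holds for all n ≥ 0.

Claim: s[n] = 5^n − 3.

Base case: s[0] = -2, and 5^0 − 3 = 1 − 3 = -2.
Assume s[m] = 5^m − 3 for some m ≥ 0.
Then s[m+1] = 5s[m] + 12 = 5·(5^m − 3) + 12 = 5^{m+1} − 15 + 12 = 5^{m+1} − 3.
This completes the inductive step, so s[n] = 5^n − 3 for all n ≥ 0.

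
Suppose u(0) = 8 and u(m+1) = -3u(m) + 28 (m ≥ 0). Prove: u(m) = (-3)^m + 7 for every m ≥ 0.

Base case: u(0) = 8, and (-3)^0 + 7 = 1 + 7 = 8.
Assume u(k) = (-3)^k + 7 for some k ≥ 0.
Then u(k+1) = -3u(k) + 28 = -3·((-3)^k + 7) + 28 = -3·(-3)^k − 21 + 28 = (-3)^{k+1} + 7.
This completes the inductive step, so u(m) = (-3)^m + 7 for all m ≥ 0.

u(m) = (-3)^m + 7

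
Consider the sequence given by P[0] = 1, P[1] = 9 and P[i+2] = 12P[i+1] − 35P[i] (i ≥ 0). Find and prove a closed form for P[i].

Claim: P[i] = 2·7^i − 5^i.

Base cases: P[0] = 1 and 2·7^0 − 5^0 = 1; P[1] = 9 and 2·7^1 − 5^1 = 9.
Assume P[j] = 2·7^j − 5^j for all 0 ≤ j ≤ m, where m ≥ 1.
Then P[m+1] = 12P[m] − 35P[m−1] = 12·(2·7^m − 5^m) − 35·(2·7^{m−1} − 5^{m−1}) = 2·(12·7 − 35)7^{m−1} − (12·5 − 35)5^{m−1} = 98·7^{m−1} − 25·5^{m−1} = 2·7^{m+1} − 5^{m+1}.
So the formula holds for m+1, and by strong induction P[i] = 2·7^i − 5^i for all i ≥ 0.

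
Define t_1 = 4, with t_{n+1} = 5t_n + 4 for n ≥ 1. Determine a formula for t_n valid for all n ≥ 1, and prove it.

Claim: t_n = 5^n − 1.

Base case: t_1 = 4, and 5^1 − 1 = 5 − 1 = 4.
Assume t_r = 5^r − 1 for some r ≥ 1.
Then t_{r+1} = 5t_r + 4 = 5·(5^r − 1) + 4 = 5^{r+1} − 5 + 4 = 5^{r+1} − 1.
This completes the inductive step, so t_n = 5^n − 1 for all n ≥ 1.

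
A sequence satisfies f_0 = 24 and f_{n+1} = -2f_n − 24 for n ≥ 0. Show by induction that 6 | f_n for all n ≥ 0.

Base case: f_0 = 24 = 6·4, so 6 | f_0.
Assume 6 | f_j, so f_j = 6t for some integer t.
Then f_{j+1} = -2f_j − 24 = -2·(6t) − 24 = 6(-2t − 4), so 6 | f_{j+1}.
This completes the inductive step, so 6 | f_n for all n ≥ 0.

6 | f_n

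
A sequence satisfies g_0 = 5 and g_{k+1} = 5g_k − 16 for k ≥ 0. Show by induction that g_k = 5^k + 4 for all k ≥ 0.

Base case: g_0 = 5, and 5^0 + 4 = 1 + 4 = 5.
Assume g_r = 5^r + 4 for some r ≥ 0.
Then g_{r+1} = 5g_r − 16 = 5·(5^r + 4) − 16 = 5^{r+1} + 20 − 16 = 5^{r+1} + 4.
By induction, g_k = 5^k + 4 for all k ≥ 0.

g_k = 5^k + 4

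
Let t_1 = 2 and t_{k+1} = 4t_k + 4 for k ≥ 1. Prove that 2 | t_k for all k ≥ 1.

Base case: t_1 = 2 = 2·1, so 2 | t_1.
Assume 2 | t_r, so t_r = 2s for some integer s.
Then t_{r+1} = 4t_r + 4 = 4·(2s) + 4 = 2(4s + 2), so 2 | t_{r+1}.
So the property holds for r+1, and by induction 2 | t_k for all k ≥ 1.

2 | t_k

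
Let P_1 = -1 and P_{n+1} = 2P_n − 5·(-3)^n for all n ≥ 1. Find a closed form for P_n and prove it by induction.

Claim: P_n = 2^n + (-3)^n.

Base case: P_1 = -1, and 2^1 + (-3)^1 = 2 − 3 = -1.
Assume P_r = 2^r + (-3)^r for some r ≥ 1.
Then P_{r+1} = 2P_r − 5·(-3)^r = 2·(2^r + (-3)^r) − 5·(-3)^r = 2^{r+1} + 2·(-3)^r − 5·(-3)^r = 2^{r+1} − 3·(-3)^r = 2^{r+1} + (-3)^{r+1}.
So the formula holds for r+1, and by induction P_n = 2^n + (-3)^n for all n ≥ 1.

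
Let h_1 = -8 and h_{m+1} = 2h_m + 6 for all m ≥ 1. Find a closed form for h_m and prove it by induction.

Claim: h_m = -2^m − 6.

Base case: h_1 = -8, and -2^1 − 6 = -2 − 6 = -8.
Assume h_j = -2^j − 6 for some j ≥ 1.
Then h_{j+1} = 2h_j + 6 = 2·(-2^j − 6) + 6 = -2^{j+1} − 12 + 6 = -2^{j+1} − 6.
So the formula holds for j+1, and by induction h_m = -2^m − 6 for all m ≥ 1.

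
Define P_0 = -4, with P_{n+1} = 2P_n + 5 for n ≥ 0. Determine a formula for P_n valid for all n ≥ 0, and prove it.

Claim: P_n = 2^n − 5.

Base case: P_0 = -4, and 2^0 − 5 = 1 − 5 = -4.
Assume P_k = 2^k − 5 for some k ≥ 0.
Then P_{k+1} = 2P_k + 5 = 2·(2^k − 5) + 5 = 2^{k+1} − 10 + 5 = 2^{k+1} − 5.
This completes the inductive step, so P_n = 2^n − 5 for all n ≥ 0.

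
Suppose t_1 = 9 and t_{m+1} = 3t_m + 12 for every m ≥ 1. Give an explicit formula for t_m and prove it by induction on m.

Claim: t_m = 5·3^m − 6.

Base case: t_1 = 9, and 5·3^1 − 6 = 15 − 6 = 9.
Assume t_k = 5·3^k − 6 for some k ≥ 1.
Then t_{k+1} = 3t_k + 12 = 3·(5·3^k − 6) + 12 = 15·3^k − 18 + 12 = 5·3^{k+1} − 6.
So the formula holds for k+1, and by induction t_m = 5·3^m − 6 for all m ≥ 1.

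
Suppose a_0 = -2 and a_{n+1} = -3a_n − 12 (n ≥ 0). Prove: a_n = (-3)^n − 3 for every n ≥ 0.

Base case: a_0 = -2, and (-3)^0 − 3 = 1 − 3 = -2.
Assume a_k = (-3)^k − 3 for some k ≥ 0.
Then a_{k+1} = -3a_k − 12 = -3·((-3)^k − 3) − 12 = -3·(-3)^k + 9 − 12 = (-3)^{k+1} − 3.
Hence a_n = (-3)^n − 3 for every n ≥ 0, by induction.

a_n = (-3)^n − 3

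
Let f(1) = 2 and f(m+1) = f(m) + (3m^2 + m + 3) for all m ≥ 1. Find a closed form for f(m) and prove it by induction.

Claim: f(m) = m^3 − m^2 + 3m − 1.

Base case: f(1) = 2, and 1^3 − 1^2 + 3·1 − 1 = 2.
Assume f(r) = r^3 − r^2 + 3r − 1.
Then f(r+1) = f(r) + (3r^2 + r + 3) = (r^3 − r^2 + 3r − 1) + (3r^2 + r + 3) = r^3 + 2r^2 + 4r + 2,
and (r+1)^3 − (r+1)^2 + 3·(r+1) − 1 = r^3 + 2r^2 + 4r + 2.
This completes the inductive step, so f(m) = m^3 − m^2 + 3m − 1 for all m ≥ 1.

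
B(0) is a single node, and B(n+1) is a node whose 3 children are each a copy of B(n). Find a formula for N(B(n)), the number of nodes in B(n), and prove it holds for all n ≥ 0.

Claim: N(B(n)) = (3^{n+1} − 1)/2.

Base case: N(B(0)) = 1, and (3^{0+1} − 1)/2 = 1.
Assume N(B(m)) = (3^{m+1} − 1)/2.
Then N(B(m+1)) = 1 + 3N(B(m)) = 1 + 3·(3^{m+1} − 1)/2 = 1 + (3^{m+2} − 3)/2 = (2 + 3^{m+2} − 3)/2 = (3^{m+2} − 1)/2.
Hence N(B(n)) = (3^{n+1} − 1)/2 for every n ≥ 0, by induction.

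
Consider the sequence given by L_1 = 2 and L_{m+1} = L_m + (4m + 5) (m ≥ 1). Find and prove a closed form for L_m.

Claim: L_m = 2m^2 + 3m − 3.

Base case: L_1 = 2, and 2·1^2 + 3·1 − 3 = 2.
Assume L_r = 2r^2 + 3r − 3.
Then L_{r+1} = L_r + (4r + 5) = (2r^2 + 3r − 3) + (4r + 5) = 2r^2 + 7r + 2,
and 2·(r+1)^2 + 3·(r+1) − 3 = 2r^2 + 7r + 2.
By induction, L_m = 2m^2 + 3m − 3 for all m ≥ 1.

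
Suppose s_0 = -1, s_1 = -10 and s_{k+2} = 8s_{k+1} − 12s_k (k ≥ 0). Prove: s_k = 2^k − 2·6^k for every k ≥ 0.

Base cases: s_0 = -1 and 2^0 − 2·6^0 = -1; s_1 = -10 and 2^1 − 2·6^1 = -10.
Assume s_j = 2^j − 2·6^j for all 0 ≤ j ≤ r, where r ≥ 1.
Then s_{r+1} = 8s_r − 12s_{r−1} = 8·(2^r − 2·6^r) − 12·(2^{r−1} − 2·6^{r−1}) = (8·2 − 12)2^{r−1} − 2·(8·6 − 12)6^{r−1} = 4·2^{r−1} − 72·6^{r−1} = 2^{r+1} − 2·6^{r+1}.
By strong induction, s_k = 2^k − 2·6^k for all k ≥ 0.

s_k = 2^k − 2·6^k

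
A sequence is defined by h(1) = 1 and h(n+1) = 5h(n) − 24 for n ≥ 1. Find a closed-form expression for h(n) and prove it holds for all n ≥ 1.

Claim: h(n) = -5^n + 6.

Base case: h(1) = 1, and -5^1 + 6 = -5 + 6 = 1.
Assume h(j) = -5^j + 6 for some j ≥ 1.
Then h(j+1) = 5h(j) − 24 = 5·(-5^j + 6) − 24 = -5^{j+1} + 30 − 24 = -5^{j+1} + 6.
By induction, h(n) = -5^n + 6 for all n ≥ 1.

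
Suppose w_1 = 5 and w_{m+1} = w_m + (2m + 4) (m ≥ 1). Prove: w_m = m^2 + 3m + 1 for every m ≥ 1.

Base case: w_1 = 5, and 1^2 + 3·1 + 1 = 5.
Assume w_j = j^2 + 3j + 1.
Then w_{j+1} = w_j + (2j + 4) = (j^2 + 3j + 1) + (2j + 4) = j^2 + 5j + 5,
and (j+1)^2 + 3·(j+1) + 1 = j^2 + 5j + 5.
By induction, w_m = m^2 + 3m + 1 for all m ≥ 1.

w_m = m^2 + 3m + 1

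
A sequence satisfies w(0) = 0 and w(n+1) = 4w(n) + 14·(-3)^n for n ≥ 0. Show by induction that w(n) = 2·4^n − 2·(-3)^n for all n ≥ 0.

Base case: w(0) = 0, and 2·4^0 − 2·(-3)^0 = 2 − 2 = 0.
Assume w(k) = 2·4^k − 2·(-3)^k for some k ≥ 0.
Then w(k+1) = 4w(k) + 14·(-3)^k = 4·(2·4^k − 2·(-3)^k) + 14·(-3)^k = 2·4^{k+1} − 8·(-3)^k + 14·(-3)^k = 2·4^{k+1} + 6·(-3)^k = 2·4^{k+1} − 2·(-3)^{k+1}.
By induction, w(n) = 2·4^n − 2·(-3)^n for all n ≥ 0.

w(n) = 2·4^n − 2·(-3)^n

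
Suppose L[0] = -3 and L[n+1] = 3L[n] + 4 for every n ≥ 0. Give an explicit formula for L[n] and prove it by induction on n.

Claim: L[n] = -3^n − 2.

Base case: L[0] = -3, and -3^0 − 2 = -1 − 2 = -3.
Assume L[r] = -3^r − 2 for some r ≥ 0.
Then L[r+1] = 3L[r] + 4 = 3·(-3^r − 2) + 4 = -3^{r+1} − 6 + 4 = -3^{r+1} − 2.
This completes the inductive step, so L[n] = -3^n − 2 for all n ≥ 0.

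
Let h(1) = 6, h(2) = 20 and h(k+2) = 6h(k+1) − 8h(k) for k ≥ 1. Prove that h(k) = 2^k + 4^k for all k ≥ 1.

Base cases: h(1) = 6 and 2^1 + 4^1 = 6; h(2) = 20 and 2^2 + 4^2 = 20.
Assume h(j) = 2^j + 4^j for all 1 ≤ j ≤ m, where m ≥ 2.
Then h(m+1) = 6h(m) − 8h(m−1) = 6·(2^m + 4^m) − 8·(2^{m−1} + 4^{m−1}) = (6·2 − 8)2^{m−1} + (6·4 − 8)4^{m−1} = 4·2^{m−1} + 16·4^{m−1} = 2^{m+1} + 4^{m+1}.
This completes the inductive step, so h(k) = 2^k + 4^k for all k ≥ 1.

h(k) = 2^k + 4^k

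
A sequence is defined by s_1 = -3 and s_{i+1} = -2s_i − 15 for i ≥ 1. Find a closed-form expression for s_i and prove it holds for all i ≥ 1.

Claim: s_i = -(-2)^i − 5.

Base case: s_1 = -3, and -(-2)^1 − 5 = 2 − 5 = -3.
Assume s_m = -(-2)^m − 5 for some m ≥ 1.
Then s_{m+1} = -2s_m − 15 = -2·(-(-2)^m − 5) − 15 = 2·(-2)^m + 10 − 15 = -(-2)^{m+1} − 5.
Hence s_i = -(-2)^i − 5 for every i ≥ 1, by induction.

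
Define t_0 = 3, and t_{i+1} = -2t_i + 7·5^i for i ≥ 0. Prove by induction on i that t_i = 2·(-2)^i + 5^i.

Base case: t_0 = 3, and 2·(-2)^0 + 5^0 = 2 + 1 = 3.
Assume t_k = 2·(-2)^k + 5^k for some k ≥ 0.
Then t_{k+1} = -2t_k + 7·5^k = -2·(2·(-2)^k + 5^k) + 7·5^k = 2·(-2)^{k+1} − 2·5^k + 7·5^k = 2·(-2)^{k+1} + 5·5^k = 2·(-2)^{k+1} + 5^{k+1}.
By induction, t_i = 2·(-2)^i + 5^i for all i ≥ 0.

t_i = 2·(-2)^i + 5^i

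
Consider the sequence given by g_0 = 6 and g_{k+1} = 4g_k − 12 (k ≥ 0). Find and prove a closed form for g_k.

Claim: g_k = 2·4^k + 4.

Base case: g_0 = 6, and 2·4^0 + 4 = 2 + 4 = 6.
Assume g_j = 2·4^j + 4 for some j ≥ 0.
Then g_{j+1} = 4g_j − 12 = 4·(2·4^j + 4) − 12 = 8·4^j + 16 − 12 = 2·4^{j+1} + 4.
By induction, g_k = 2·4^k + 4 for all k ≥ 0.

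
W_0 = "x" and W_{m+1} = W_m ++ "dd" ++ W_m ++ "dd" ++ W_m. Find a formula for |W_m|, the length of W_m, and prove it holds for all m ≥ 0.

Claim: |W_m| = 3^{m+1} − 2.

Base case: |W_0| = 1, and 3^{0+1} − 2 = 1.
Assume |W_r| = 3^{r+1} − 2.
Then |W_{r+1}| = 3|W_r| + 4 = 3(3^{r+1} − 2) + 4 = 3^{r+2} − 6 + 4 = 3^{r+2} − 2.
By induction, |W_m| = 3^{m+1} − 2 for all m ≥ 0.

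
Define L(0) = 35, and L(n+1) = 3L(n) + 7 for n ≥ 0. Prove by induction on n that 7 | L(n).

Base case: L(0) = 35 = 7·5, so 7 | L(0).
Assume 7 | L(r), so L(r) = 7t for some integer t.
Then L(r+1) = 3L(r) + 7 = 3·(7t) + 7 = 7(3t + 1), so 7 | L(r+1).
So the property holds for r+1, and by induction 7 | L(n) for all n ≥ 0.

7 | L(n)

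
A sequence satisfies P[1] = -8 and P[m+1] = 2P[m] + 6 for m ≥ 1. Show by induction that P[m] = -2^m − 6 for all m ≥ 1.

Base case: P[1] = -8, and -2^1 − 6 = -2 − 6 = -8.
Assume P[k] = -2^k − 6 for some k ≥ 1.
Then P[k+1] = 2P[k] + 6 = 2·(-2^k − 6) + 6 = -2^{k+1} − 12 + 6 = -2^{k+1} − 6.
By induction, P[m] = -2^m − 6 for all m ≥ 1.

P[m] = -2^m − 6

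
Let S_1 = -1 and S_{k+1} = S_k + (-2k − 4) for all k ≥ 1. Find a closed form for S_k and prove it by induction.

Claim: S_k = -k^2 − 3k + 3.

Base case: S_1 = -1, and -1^2 − 3·1 + 3 = -1.
Assume S_j = -j^2 − 3j + 3.
Then S_{j+1} = S_j + (-2j − 4) = (-j^2 − 3j + 3) + (-2j − 4) = -j^2 − 5j − 1,
and -(j+1)^2 − 3·(j+1) + 3 = -j^2 − 5j − 1.
Hence S_k = -k^2 − 3k + 3 for every k ≥ 1, by induction.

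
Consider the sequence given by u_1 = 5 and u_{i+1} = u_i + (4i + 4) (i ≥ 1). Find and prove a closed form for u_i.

Claim: u_i = 2i^2 + 2i + 1.

Base case: u_1 = 5, and 2·1^2 + 2·1 + 1 = 5.
Assume u_r = 2r^2 + 2r + 1.
Then u_{r+1} = u_r + (4r + 4) = (2r^2 + 2r + 1) + (4r + 4) = 2r^2 + 6r + 5,
and 2·(r+1)^2 + 2·(r+1) + 1 = 2r^2 + 6r + 5.
Hence u_i = 2i^2 + 2i + 1 for every i ≥ 1, by induction.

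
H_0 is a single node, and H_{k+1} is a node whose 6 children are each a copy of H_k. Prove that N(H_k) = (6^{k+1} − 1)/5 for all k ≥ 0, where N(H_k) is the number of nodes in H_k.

Base case: N(H_0) = 1, and (6^{0+1} − 1)/5 = 1.
Assume N(H_r) = (6^{r+1} − 1)/5.
Then N(H_{r+1}) = 1 + 6N(H_r) = 1 + 6·(6^{r+1} − 1)/5 = 1 + (6^{r+2} − 6)/5 = (5 + 6^{r+2} − 6)/5 = (6^{r+2} − 1)/5.
This completes the inductive step, so N(H_k) = (6^{k+1} − 1)/5 for all k ≥ 0.

N(H_k) = (6^{k+1} − 1)/5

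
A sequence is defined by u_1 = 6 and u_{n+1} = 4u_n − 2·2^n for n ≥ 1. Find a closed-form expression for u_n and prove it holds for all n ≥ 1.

Claim: u_n = 4^n + 2^n.

Base case: u_1 = 6, and 4^1 + 2^1 = 4 + 2 = 6.
Assume u_k = 4^k + 2^k for some k ≥ 1.
Then u_{k+1} = 4u_k − 2·2^k = 4·(4^k + 2^k) − 2·2^k = 4^{k+1} + 4·2^k − 2·2^k = 4^{k+1} + 2·2^k = 4^{k+1} + 2^{k+1}.
By induction, u_n = 4^n + 2^n for all n ≥ 1.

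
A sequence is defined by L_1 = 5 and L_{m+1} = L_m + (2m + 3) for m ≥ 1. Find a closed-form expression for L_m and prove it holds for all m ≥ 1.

Claim: L_m = m^2 + 2m + 2.

Base case: L_1 = 5, and 1^2 + 2·1 + 2 = 5.
Assume L_r = r^2 + 2r + 2.
Then L_{r+1} = L_r + (2r + 3) = (r^2 + 2r + 2) + (2r + 3) = r^2 + 4r + 5,
and (r+1)^2 + 2·(r+1) + 2 = r^2 + 4r + 5.
This completes the inductive step, so L_m = m^2 + 2m + 2 for all m ≥ 1.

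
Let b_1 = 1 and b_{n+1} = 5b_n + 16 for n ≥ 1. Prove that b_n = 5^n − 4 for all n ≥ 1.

Base case: b_1 = 1, and 5^1 − 4 = 5 − 4 = 1.
Assume b_m = 5^m − 4 for some m ≥ 1.
Then b_{m+1} = 5b_m + 16 = 5·(5^m − 4) + 16 = 5^{m+1} − 20 + 16 = 5^{m+1} − 4.
This completes the inductive step, so b_n = 5^n − 4 for all n ≥ 1.

b_n = 5^n − 4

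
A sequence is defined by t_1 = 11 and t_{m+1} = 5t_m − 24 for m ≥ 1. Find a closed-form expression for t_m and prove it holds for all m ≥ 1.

Claim: t_m = 5^m + 6.

Base case: t_1 = 11, and 5^1 + 6 = 5 + 6 = 11.
Assume t_j = 5^j + 6 for some j ≥ 1.
Then t_{j+1} = 5t_j − 24 = 5·(5^j + 6) − 24 = 5^{j+1} + 30 − 24 = 5^{j+1} + 6.
Hence t_m = 5^m + 6 for every m ≥ 1, by induction.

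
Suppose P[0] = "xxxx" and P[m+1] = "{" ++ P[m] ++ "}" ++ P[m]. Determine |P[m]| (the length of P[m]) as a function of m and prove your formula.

Claim: |P[m]| = 6·2^m − 2.

Base case: |P[0]| = 4, and 6·2^0 − 2 = 4.
Assume |P[k]| = 6·2^k − 2.
Then |P[k+1]| = 1 + |P[k]| + 1 + |P[k]| = 2|P[k]| + 2 = 2(6·2^k − 2) + 2 = 6·2^{k+1} − 4 + 2 = 6·2^{k+1} − 2.
This completes the inductive step, so |P[m]| = 6·2^m − 2 for all m ≥ 0.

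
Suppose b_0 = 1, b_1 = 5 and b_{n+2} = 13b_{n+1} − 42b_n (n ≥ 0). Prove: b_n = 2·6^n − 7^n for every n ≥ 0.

Base cases: b_0 = 1 and 2·6^0 − 7^0 = 1; b_1 = 5 and 2·6^1 − 7^1 = 5.
Assume b_j = 2·6^j − 7^j for all 0 ≤ j ≤ m, where m ≥ 1.
Then b_{m+1} = 13b_m − 42b_{m−1} = 13·(2·6^m − 7^m) − 42·(2·6^{m−1} − 7^{m−1}) = 2·(13·6 − 42)6^{m−1} − (13·7 − 42)7^{m−1} = 72·6^{m−1} − 49·7^{m−1} = 2·6^{m+1} − 7^{m+1}.
Hence b_n = 2·6^n − 7^n for every n ≥ 0, by strong induction.

b_n = 2·6^n − 7^n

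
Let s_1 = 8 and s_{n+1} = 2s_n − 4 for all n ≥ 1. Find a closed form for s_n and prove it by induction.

Claim: s_n = 2^{n+1} + 4.

Base case: s_1 = 8, and 2^{1+1} + 4 = 4 + 4 = 8.
Assume s_m = 2^{m+1} + 4 for some m ≥ 1.
Then s_{m+1} = 2s_m − 4 = 2·(2^{m+1} + 4) − 4 = 2^{m+2} + 8 − 4 = 2^{m+2} + 4.
Hence s_n = 2^{n+1} + 4 for every n ≥ 1, by induction.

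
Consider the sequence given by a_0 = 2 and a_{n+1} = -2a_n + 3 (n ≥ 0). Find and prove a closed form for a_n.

Claim: a_n = (-2)^n + 1.

Base case: a_0 = 2, and (-2)^0 + 1 = 1 + 1 = 2.
Assume a_k = (-2)^k + 1 for some k ≥ 0.
Then a_{k+1} = -2a_k + 3 = -2·((-2)^k + 1) + 3 = -2·(-2)^k − 2 + 3 = (-2)^{k+1} + 1.
This completes the inductive step, so a_n = (-2)^n + 1 for all n ≥ 0.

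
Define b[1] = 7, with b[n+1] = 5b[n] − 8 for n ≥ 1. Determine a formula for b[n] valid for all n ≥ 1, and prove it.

Claim: b[n] = 5^n + 2.

Base case: b[1] = 7, and 5^1 + 2 = 5 + 2 = 7.
Assume b[k] = 5^k + 2 for some k ≥ 1.
Then b[k+1] = 5b[k] − 8 = 5·(5^k + 2) − 8 = 5^{k+1} + 10 − 8 = 5^{k+1} + 2.
So the formula holds for k+1, and by induction b[n] = 5^n + 2 for all n ≥ 1.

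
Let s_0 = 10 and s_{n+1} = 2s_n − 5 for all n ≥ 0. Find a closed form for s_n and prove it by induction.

Claim: s_n = 5·2^n + 5.

Base case: s_0 = 10, and 5·2^0 + 5 = 5 + 5 = 10.
Assume s_r = 5·2^r + 5 for some r ≥ 0.
Then s_{r+1} = 2s_r − 5 = 2·(5·2^r + 5) − 5 = 10·2^r + 10 − 5 = 5·2^{r+1} + 5.
By induction, s_n = 5·2^n + 5 for all n ≥ 0.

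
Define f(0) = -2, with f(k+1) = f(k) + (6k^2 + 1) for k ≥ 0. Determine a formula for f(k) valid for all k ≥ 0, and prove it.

Claim: f(k) = 2k^3 − 3k^2 + 2k − 2.

Base case: f(0) = -2, and 2·0^3 − 3·0^2 + 2·0 − 2 = -2.
Assume f(j) = 2j^3 − 3j^2 + 2j − 2.
Then f(j+1) = f(j) + (6j^2 + 1) = (2j^3 − 3j^2 + 2j − 2) + (6j^2 + 1) = 2j^3 + 3j^2 + 2j − 1,
and 2·(j+1)^3 − 3·(j+1)^2 + 2·(j+1) − 2 = 2j^3 + 3j^2 + 2j − 1.
By induction, f(k) = 2k^3 − 3k^2 + 2k − 2 for all k ≥ 0.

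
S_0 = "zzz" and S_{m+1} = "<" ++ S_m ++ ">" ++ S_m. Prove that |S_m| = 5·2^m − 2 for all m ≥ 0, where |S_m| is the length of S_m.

Base case: |S_0| = 3, and 5·2^0 − 2 = 3.
Assume |S_k| = 5·2^k − 2.
Then |S_{k+1}| = 1 + |S_k| + 1 + |S_k| = 2|S_k| + 2 = 2(5·2^k − 2) + 2 = 5·2^{k+1} − 4 + 2 = 5·2^{k+1} − 2.
Hence |S_m| = 5·2^m − 2 for every m ≥ 0, by induction.

|S_m| = 5·2^m − 2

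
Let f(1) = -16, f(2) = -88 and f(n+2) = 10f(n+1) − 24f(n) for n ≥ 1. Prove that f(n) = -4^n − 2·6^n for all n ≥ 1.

Base cases: f(1) = -16 and -4^1 − 2·6^1 = -16; f(2) = -88 and -4^2 − 2·6^2 = -88.
Assume f(j) = -4^j − 2·6^j for all 1 ≤ j ≤ k, where k ≥ 2.
Then f(k+1) = 10f(k) − 24f(k−1) = 10·(-4^k − 2·6^k) − 24·(-4^{k−1} − 2·6^{k−1}) = -(10·4 − 24)4^{k−1} − 2·(10·6 − 24)6^{k−1} = -16·4^{k−1} − 72·6^{k−1} = -4^{k+1} − 2·6^{k+1}.
By strong induction, f(n) = -4^n − 2·6^n for all n ≥ 1.

f(n) = -4^n − 2·6^n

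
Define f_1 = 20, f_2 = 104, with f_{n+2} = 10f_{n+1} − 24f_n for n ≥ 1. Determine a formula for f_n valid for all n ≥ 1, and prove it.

Claim: f_n = 2·4^n + 2·6^n.

Base cases: f_1 = 20 and 2·4^1 + 2·6^1 = 20; f_2 = 104 and 2·4^2 + 2·6^2 = 104.
Assume f_j = 2·4^j + 2·6^j for all 1 ≤ j ≤ m, where m ≥ 2.
Then f_{m+1} = 10f_m − 24f_{m−1} = 10·(2·4^m + 2·6^m) − 24·(2·4^{m−1} + 2·6^{m−1}) = 2·(10·4 − 24)4^{m−1} + 2·(10·6 − 24)6^{m−1} = 32·4^{m−1} + 72·6^{m−1} = 2·4^{m+1} + 2·6^{m+1}.
So the formula holds for m+1, and by strong induction f_n = 2·4^n + 2·6^n for all n ≥ 1.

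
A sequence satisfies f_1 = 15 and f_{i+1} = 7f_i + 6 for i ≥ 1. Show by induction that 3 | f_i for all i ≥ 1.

Base case: f_1 = 15 = 3·5, so 3 | f_1.
Assume 3 | f_j, so f_j = 3t for some integer t.
Then f_{j+1} = 7f_j + 6 = 7·(3t) + 6 = 3(7t + 2), so 3 | f_{j+1}.
This completes the inductive step, so 3 | f_i for all i ≥ 1.

3 | f_i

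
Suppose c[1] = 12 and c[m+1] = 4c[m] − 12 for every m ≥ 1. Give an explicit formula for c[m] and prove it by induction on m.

Claim: c[m] = 2·4^m + 4.

Base case: c[1] = 12, and 2·4^1 + 4 = 8 + 4 = 12.
Assume c[j] = 2·4^j + 4 for some j ≥ 1.
Then c[j+1] = 4c[j] − 12 = 4·(2·4^j + 4) − 12 = 8·4^j + 16 − 12 = 2·4^{j+1} + 4.
So the formula holds for j+1, and by induction c[m] = 2·4^m + 4 for all m ≥ 1.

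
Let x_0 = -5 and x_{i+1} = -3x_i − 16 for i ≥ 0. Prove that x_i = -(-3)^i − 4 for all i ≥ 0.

Base case: x_0 = -5, and -(-3)^0 − 4 = -1 − 4 = -5.
Assume x_m = -(-3)^m − 4 for some m ≥ 0.
Then x_{m+1} = -3x_m − 16 = -3·(-(-3)^m − 4) − 16 = 3·(-3)^m + 12 − 16 = -(-3)^{m+1} − 4.
Hence x_i = -(-3)^i − 4 for every i ≥ 0, by induction.

x_i = -(-3)^i − 4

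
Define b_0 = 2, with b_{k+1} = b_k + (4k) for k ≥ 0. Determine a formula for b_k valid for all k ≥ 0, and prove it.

Claim: b_k = 2k^2 − 2k + 2.

Base case: b_0 = 2, and 2·0^2 − 2·0 + 2 = 2.
Assume b_m = 2m^2 − 2m + 2.
Then b_{m+1} = b_m + (4m) = (2m^2 − 2m + 2) + (4m) = 2m^2 + 2m + 2,
and 2·(m+1)^2 − 2·(m+1) + 2 = 2m^2 + 2m + 2.
Hence b_k = 2k^2 − 2k + 2 for every k ≥ 0, by induction.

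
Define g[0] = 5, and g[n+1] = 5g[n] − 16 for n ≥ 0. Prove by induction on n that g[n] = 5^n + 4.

Base case: g[0] = 5, and 5^0 + 4 = 1 + 4 = 5.
Assume g[r] = 5^r + 4 for some r ≥ 0.
Then g[r+1] = 5g[r] − 16 = 5·(5^r + 4) − 16 = 5^{r+1} + 20 − 16 = 5^{r+1} + 4.
So the formula holds for r+1, and by induction g[n] = 5^n + 4 for all n ≥ 0.

g[n] = 5^n + 4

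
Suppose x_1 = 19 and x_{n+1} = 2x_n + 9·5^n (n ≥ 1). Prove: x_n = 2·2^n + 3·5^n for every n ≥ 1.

Base case: x_1 = 19, and 2·2^1 + 3·5^1 = 4 + 15 = 19.
Assume x_m = 2·2^m + 3·5^m for some m ≥ 1.
Then x_{m+1} = 2x_m + 9·5^m = 2·(2·2^m + 3·5^m) + 9·5^m = 2·2^{m+1} + 6·5^m + 9·5^m = 2·2^{m+1} + 15·5^m = 2·2^{m+1} + 3·5^{m+1}.
So the formula holds for m+1, and by induction x_n = 2·2^n + 3·5^n for all n ≥ 1.

x_n = 2·2^n + 3·5^n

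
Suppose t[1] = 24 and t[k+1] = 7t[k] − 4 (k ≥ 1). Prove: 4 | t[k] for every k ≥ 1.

Base case: t[1] = 24 = 4·6, so 4 | t[1].
Assume 4 | t[m], so t[m] = 4s for some integer s.
Then t[m+1] = 7t[m] − 4 = 7·(4s) − 4 = 4(7s − 1), so 4 | t[m+1].
By induction, 4 | t[k] for all k ≥ 1.

4 | t[k]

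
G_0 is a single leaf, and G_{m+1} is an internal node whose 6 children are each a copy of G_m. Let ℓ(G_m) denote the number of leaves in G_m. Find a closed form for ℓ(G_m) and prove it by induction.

Claim: ℓ(G_m) = 6^m.

Base case: ℓ(G_0) = 1, and 6^0 = 1.
Assume ℓ(G_r) = 6^r.
Then ℓ(G_{r+1}) = 6·ℓ(G_r) = 6·6^r = 6^{r+1}.
By induction, ℓ(G_m) = 6^m for all m ≥ 0.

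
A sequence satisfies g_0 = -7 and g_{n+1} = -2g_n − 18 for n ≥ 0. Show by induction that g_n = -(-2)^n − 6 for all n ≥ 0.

Base case: g_0 = -7, and -(-2)^0 − 6 = -1 − 6 = -7.
Assume g_k = -(-2)^k − 6 for some k ≥ 0.
Then g_{k+1} = -2g_k − 18 = -2·(-(-2)^k − 6) − 18 = 2·(-2)^k + 12 − 18 = -(-2)^{k+1} − 6.
This completes the inductive step, so g_n = -(-2)^n − 6 for all n ≥ 0.

g_n = -(-2)^n − 6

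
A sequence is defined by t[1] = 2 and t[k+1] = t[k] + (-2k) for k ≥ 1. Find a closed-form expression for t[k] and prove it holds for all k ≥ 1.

Claim: t[k] = -k^2 + k + 2.

Base case: t[1] = 2, and -1^2 + 1 + 2 = 2.
Assume t[m] = -m^2 + m + 2.
Then t[m+1] = t[m] + (-2m) = (-m^2 + m + 2) + (-2m) = -m^2 − m + 2,
and -(m+1)^2 + (m+1) + 2 = -m^2 − m + 2.
By induction, t[k] = -k^2 + k + 2 for all k ≥ 1.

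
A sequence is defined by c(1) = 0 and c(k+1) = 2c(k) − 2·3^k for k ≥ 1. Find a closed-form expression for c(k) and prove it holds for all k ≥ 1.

Claim: c(k) = 3·2^k − 2·3^k.

Base case: c(1) = 0, and 3·2^1 − 2·3^1 = 6 − 6 = 0.
Assume c(j) = 3·2^j − 2·3^j for some j ≥ 1.
Then c(j+1) = 2c(j) − 2·3^j = 2·(3·2^j − 2·3^j) − 2·3^j = 3·2^{j+1} − 4·3^j − 2·3^j = 3·2^{j+1} − 6·3^j = 3·2^{j+1} − 2·3^{j+1}.
So the formula holds for j+1, and by induction c(k) = 3·2^k − 2·3^k for all k ≥ 1.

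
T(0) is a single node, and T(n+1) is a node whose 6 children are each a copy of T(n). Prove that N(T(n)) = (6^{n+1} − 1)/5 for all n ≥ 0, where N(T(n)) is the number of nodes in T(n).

Base case: N(T(0)) = 1, and (6^{0+1} − 1)/5 = 1.
Assume N(T(j)) = (6^{j+1} − 1)/5.
Then N(T(j+1)) = 1 + 6N(T(j)) = 1 + 6·(6^{j+1} − 1)/5 = 1 + (6^{j+2} − 6)/5 = (5 + 6^{j+2} − 6)/5 = (6^{j+2} − 1)/5.
So the formula holds for j+1, and by induction N(T(n)) = (6^{n+1} − 1)/5 for all n ≥ 0.

N(T(n)) = (6^{n+1} − 1)/5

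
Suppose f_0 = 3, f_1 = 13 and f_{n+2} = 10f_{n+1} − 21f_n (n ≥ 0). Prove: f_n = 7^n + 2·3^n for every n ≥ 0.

Base cases: f_0 = 3 and 7^0 + 2·3^0 = 3; f_1 = 13 and 7^1 + 2·3^1 = 13.
Assume f_j = 7^j + 2·3^j for all 0 ≤ j ≤ r, where r ≥ 1.
Then f_{r+1} = 10f_r − 21f_{r−1} = 10·(7^r + 2·3^r) − 21·(7^{r−1} + 2·3^{r−1}) = (10·7 − 21)7^{r−1} + 2·(10·3 − 21)3^{r−1} = 49·7^{r−1} + 18·3^{r−1} = 7^{r+1} + 2·3^{r+1}.
This completes the inductive step, so f_n = 7^n + 2·3^n for all n ≥ 0.

f_n = 7^n + 2·3^n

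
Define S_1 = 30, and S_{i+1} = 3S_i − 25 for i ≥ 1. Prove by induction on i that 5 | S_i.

Base case: S_1 = 30 = 5·6, so 5 | S_1.
Assume 5 | S_m, so S_m = 5t for some integer t.
Then S_{m+1} = 3S_m − 25 = 3·(5t) − 25 = 5(3t − 5), so 5 | S_{m+1}.
By induction, 5 | S_i for all i ≥ 1.

5 | S_i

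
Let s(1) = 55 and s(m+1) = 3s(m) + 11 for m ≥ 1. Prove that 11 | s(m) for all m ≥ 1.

Base case: s(1) = 55 = 11·5, so 11 | s(1).
Assume 11 | s(j), so s(j) = 11t for some integer t.
Then s(j+1) = 3s(j) + 11 = 3·(11t) + 11 = 11(3t + 1), so 11 | s(j+1).
By induction, 11 | s(m) for all m ≥ 1.

11 | s(m)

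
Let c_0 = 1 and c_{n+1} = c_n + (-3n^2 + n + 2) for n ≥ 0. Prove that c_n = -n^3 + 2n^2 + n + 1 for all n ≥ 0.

Base case: c_0 = 1, and -0^3 + 2·0^2 + 0 + 1 = 1.
Assume c_j = -j^3 + 2j^2 + j + 1.
Then c_{j+1} = c_j + (-3j^2 + j + 2) = (-j^3 + 2j^2 + j + 1) + (-3j^2 + j + 2) = -j^3 − j^2 + 2j + 3,
and -(j+1)^3 + 2·(j+1)^2 + (j+1) + 1 = -j^3 − j^2 + 2j + 3.
By induction, c_n = -n^3 + 2n^2 + n + 1 for all n ≥ 0.

c_n = -n^3 + 2n^2 + n + 1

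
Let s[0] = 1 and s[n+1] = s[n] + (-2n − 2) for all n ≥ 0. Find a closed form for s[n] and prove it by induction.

Claim: s[n] = -n^2 − n + 1.

Base case: s[0] = 1, and -0^2 − 0 + 1 = 1.
Assume s[j] = -j^2 − j + 1.
Then s[j+1] = s[j] + (-2j − 2) = (-j^2 − j + 1) + (-2j − 2) = -j^2 − 3j − 1,
and -(j+1)^2 − (j+1) + 1 = -j^2 − 3j − 1.
By induction, s[n] = -n^2 − n + 1 for all n ≥ 0.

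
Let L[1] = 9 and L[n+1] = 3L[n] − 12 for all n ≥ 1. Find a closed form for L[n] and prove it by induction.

Claim: L[n] = 3^n + 6.

Base case: L[1] = 9, and 3^1 + 6 = 3 + 6 = 9.
Assume L[m] = 3^m + 6 for some m ≥ 1.
Then L[m+1] = 3L[m] − 12 = 3·(3^m + 6) − 12 = 3^{m+1} + 18 − 12 = 3^{m+1} + 6.
Hence L[n] = 3^n + 6 for every n ≥ 1, by induction.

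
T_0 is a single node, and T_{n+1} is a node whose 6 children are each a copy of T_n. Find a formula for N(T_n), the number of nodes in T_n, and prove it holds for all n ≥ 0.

Claim: N(T_n) = (6^{n+1} − 1)/5.

Base case: N(T_0) = 1, and (6^{0+1} − 1)/5 = 1.
Assume N(T_j) = (6^{j+1} − 1)/5.
Then N(T_{j+1}) = 1 + 6N(T_j) = 1 + 6·(6^{j+1} − 1)/5 = 1 + (6^{j+2} − 6)/5 = (5 + 6^{j+2} − 6)/5 = (6^{j+2} − 1)/5.
By induction, N(T_n) = (6^{n+1} − 1)/5 for all n ≥ 0.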